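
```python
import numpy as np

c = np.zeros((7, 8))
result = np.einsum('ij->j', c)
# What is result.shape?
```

(8,)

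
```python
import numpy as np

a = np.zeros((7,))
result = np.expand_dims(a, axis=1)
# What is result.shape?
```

(7, 1)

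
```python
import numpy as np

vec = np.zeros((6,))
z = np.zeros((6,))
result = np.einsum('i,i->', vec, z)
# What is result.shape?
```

()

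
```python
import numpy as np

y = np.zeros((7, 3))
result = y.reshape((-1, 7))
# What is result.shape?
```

(3, 7)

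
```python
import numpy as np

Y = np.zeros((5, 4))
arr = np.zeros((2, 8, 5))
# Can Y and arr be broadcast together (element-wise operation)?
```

No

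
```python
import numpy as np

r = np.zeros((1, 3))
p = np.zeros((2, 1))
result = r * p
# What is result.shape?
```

(2, 3)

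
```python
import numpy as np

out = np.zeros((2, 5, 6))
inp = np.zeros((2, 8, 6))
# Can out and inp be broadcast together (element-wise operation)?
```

No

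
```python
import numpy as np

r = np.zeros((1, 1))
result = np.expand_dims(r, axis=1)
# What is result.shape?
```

(1, 1, 1)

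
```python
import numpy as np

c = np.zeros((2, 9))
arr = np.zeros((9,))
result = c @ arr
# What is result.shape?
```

(2,)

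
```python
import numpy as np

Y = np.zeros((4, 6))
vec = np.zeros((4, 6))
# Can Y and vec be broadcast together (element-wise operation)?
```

Yes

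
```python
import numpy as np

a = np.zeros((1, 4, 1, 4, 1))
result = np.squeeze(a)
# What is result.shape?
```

(4, 4)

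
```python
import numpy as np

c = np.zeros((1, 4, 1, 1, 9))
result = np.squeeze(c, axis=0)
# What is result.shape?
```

(4, 1, 1, 9)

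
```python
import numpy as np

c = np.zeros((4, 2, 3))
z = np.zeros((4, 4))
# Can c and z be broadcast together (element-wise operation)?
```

No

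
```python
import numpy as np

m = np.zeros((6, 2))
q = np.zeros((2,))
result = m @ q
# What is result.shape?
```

(6,)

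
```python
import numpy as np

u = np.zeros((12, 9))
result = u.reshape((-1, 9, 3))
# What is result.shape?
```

(4, 9, 3)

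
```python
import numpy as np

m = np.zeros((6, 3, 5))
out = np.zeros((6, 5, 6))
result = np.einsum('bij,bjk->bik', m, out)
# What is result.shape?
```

(6, 3, 6)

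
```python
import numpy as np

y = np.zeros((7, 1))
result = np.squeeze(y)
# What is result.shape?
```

(7,)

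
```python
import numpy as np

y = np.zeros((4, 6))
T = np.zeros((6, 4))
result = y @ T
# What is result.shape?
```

(4, 4)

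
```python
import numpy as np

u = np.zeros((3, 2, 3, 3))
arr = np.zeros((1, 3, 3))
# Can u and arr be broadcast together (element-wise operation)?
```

Yes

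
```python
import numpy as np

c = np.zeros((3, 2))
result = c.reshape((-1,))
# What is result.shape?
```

(6,)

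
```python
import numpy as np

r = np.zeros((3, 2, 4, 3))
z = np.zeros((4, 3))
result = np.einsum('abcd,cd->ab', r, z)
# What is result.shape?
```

(3, 2)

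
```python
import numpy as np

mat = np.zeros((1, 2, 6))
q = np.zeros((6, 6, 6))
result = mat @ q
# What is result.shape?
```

(6, 2, 6)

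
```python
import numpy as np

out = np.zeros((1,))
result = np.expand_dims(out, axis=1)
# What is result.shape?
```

(1, 1)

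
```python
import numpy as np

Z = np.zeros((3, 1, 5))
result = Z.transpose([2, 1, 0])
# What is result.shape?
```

(5, 1, 3)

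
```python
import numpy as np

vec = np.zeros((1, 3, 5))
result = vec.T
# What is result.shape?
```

(5, 3, 1)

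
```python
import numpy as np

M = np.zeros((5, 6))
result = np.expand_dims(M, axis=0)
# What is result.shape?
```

(1, 5, 6)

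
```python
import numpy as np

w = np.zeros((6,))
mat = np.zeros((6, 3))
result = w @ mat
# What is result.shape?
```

(3,)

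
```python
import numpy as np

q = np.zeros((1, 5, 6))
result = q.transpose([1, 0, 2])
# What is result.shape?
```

(5, 1, 6)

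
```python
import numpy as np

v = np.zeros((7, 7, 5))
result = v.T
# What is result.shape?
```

(5, 7, 7)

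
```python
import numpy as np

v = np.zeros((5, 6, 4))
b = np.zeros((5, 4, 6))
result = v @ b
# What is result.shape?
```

(5, 6, 6)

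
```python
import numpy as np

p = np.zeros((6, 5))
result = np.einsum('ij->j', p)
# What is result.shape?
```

(5,)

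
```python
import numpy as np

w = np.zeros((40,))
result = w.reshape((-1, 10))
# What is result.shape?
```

(4, 10)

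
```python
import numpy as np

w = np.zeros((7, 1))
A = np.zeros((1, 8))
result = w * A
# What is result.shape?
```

(7, 8)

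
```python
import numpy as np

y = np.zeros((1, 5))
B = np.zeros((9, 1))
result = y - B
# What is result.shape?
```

(9, 5)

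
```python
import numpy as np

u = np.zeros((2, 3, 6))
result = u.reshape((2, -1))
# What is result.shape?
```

(2, 18)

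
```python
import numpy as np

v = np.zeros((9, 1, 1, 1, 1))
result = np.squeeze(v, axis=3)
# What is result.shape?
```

(9, 1, 1, 1)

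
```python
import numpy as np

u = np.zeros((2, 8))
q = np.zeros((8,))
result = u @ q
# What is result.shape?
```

(2,)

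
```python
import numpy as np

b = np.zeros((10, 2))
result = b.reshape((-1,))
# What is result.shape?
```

(20,)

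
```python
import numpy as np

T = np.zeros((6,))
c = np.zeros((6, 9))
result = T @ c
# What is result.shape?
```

(9,)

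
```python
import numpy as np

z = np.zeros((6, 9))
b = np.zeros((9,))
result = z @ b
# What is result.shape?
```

(6,)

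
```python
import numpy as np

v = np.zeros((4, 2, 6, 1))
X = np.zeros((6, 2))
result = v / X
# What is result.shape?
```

(4, 2, 6, 2)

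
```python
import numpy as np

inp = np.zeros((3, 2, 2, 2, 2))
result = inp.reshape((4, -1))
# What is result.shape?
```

(4, 12)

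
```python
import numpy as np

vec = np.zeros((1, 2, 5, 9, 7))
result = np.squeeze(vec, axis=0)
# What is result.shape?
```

(2, 5, 9, 7)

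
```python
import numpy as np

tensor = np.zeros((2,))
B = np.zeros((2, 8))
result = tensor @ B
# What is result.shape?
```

(8,)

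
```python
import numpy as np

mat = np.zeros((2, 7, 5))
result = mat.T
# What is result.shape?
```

(5, 7, 2)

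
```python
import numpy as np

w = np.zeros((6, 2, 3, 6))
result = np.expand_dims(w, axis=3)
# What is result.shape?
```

(6, 2, 3, 1, 6)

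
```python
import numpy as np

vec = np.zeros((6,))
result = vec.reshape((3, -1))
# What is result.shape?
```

(3, 2)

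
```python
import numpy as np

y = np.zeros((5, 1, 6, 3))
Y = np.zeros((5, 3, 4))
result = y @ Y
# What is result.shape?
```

(5, 5, 6, 4)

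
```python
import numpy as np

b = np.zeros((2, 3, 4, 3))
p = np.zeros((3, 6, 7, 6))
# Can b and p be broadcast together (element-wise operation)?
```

No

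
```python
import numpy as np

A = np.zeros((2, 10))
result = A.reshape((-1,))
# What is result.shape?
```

(20,)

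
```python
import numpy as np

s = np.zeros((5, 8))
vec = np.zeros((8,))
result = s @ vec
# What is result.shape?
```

(5,)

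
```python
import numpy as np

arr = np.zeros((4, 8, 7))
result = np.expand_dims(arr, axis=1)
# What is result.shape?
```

(4, 1, 8, 7)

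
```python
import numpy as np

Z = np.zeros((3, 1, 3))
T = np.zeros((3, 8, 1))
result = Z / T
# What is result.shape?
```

(3, 8, 3)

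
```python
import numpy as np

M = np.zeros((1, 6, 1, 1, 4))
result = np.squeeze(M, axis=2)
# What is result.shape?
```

(1, 6, 1, 4)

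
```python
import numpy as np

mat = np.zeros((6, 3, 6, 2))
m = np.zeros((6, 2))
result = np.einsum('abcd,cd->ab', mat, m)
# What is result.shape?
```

(6, 3)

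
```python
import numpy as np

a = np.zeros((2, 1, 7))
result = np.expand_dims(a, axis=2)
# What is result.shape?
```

(2, 1, 1, 7)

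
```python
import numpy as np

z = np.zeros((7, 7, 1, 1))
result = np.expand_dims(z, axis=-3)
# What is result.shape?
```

(7, 7, 1, 1, 1)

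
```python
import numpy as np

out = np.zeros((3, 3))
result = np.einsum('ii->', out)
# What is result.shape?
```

()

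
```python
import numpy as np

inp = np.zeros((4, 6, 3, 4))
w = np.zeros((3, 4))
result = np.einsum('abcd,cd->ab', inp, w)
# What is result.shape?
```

(4, 6)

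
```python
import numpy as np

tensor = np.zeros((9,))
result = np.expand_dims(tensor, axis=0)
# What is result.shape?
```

(1, 9)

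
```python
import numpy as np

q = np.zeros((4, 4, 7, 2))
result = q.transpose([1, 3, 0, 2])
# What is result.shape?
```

(4, 2, 4, 7)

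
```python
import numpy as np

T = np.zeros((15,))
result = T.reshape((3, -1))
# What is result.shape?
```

(3, 5)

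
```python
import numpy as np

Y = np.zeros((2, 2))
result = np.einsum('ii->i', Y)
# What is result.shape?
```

(2,)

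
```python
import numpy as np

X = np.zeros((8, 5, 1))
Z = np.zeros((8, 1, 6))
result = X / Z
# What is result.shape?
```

(8, 5, 6)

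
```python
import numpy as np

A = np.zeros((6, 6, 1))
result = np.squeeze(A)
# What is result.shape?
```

(6, 6)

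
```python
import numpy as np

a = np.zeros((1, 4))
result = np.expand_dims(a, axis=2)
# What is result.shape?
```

(1, 4, 1)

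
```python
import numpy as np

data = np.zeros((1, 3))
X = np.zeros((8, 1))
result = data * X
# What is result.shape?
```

(8, 3)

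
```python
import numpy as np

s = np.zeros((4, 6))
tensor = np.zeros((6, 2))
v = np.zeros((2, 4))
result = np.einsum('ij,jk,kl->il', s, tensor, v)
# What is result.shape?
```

(4, 4)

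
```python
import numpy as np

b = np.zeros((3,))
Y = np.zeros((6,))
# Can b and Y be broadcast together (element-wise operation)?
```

No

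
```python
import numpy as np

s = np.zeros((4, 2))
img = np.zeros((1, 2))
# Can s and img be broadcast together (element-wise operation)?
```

Yes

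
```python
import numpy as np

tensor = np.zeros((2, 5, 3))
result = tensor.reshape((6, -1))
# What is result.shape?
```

(6, 5)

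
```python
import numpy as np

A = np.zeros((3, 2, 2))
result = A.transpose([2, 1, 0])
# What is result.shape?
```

(2, 2, 3)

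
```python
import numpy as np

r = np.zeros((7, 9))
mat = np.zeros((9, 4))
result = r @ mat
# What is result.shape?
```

(7, 4)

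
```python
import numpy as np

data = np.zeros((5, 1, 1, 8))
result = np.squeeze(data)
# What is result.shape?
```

(5, 8)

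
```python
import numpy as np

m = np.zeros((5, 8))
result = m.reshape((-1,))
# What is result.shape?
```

(40,)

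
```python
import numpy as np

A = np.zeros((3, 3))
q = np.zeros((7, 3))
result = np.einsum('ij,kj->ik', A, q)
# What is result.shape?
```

(3, 7)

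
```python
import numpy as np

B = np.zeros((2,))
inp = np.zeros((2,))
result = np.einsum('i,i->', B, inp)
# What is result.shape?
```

()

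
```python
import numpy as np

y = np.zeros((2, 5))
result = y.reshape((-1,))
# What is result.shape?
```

(10,)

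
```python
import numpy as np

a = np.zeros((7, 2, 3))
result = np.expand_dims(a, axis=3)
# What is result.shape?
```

(7, 2, 3, 1)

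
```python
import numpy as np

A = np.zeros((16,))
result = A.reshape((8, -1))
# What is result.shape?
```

(8, 2)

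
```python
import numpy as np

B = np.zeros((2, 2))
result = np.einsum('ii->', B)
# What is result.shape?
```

()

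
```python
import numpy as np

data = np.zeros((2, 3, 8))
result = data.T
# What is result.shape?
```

(8, 3, 2)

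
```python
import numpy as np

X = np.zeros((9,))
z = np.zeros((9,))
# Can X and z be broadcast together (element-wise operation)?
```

Yes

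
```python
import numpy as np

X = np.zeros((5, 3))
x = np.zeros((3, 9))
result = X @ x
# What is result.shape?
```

(5, 9)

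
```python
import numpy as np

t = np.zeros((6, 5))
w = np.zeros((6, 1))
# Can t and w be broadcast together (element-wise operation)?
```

Yes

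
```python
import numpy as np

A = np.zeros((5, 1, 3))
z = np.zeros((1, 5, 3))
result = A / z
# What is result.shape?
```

(5, 5, 3)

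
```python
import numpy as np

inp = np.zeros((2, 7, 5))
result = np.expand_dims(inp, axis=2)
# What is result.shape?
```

(2, 7, 1, 5)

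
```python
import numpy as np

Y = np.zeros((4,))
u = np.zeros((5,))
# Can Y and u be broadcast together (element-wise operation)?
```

No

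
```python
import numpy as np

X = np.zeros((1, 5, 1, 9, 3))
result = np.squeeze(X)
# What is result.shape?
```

(5, 9, 3)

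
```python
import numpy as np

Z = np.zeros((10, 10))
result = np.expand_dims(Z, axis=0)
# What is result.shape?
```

(1, 10, 10)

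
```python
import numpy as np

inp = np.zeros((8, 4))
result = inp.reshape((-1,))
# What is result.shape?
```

(32,)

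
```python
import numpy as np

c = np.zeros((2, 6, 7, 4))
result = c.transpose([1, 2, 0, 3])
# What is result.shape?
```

(6, 7, 2, 4)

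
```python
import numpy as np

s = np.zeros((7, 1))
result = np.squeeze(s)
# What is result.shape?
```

(7,)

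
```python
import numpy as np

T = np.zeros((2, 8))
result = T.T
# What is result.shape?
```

(8, 2)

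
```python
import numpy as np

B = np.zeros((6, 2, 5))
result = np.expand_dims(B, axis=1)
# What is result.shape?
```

(6, 1, 2, 5)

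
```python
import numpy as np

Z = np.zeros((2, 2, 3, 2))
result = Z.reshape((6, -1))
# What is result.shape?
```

(6, 4)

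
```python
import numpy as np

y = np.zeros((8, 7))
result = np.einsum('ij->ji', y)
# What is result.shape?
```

(7, 8)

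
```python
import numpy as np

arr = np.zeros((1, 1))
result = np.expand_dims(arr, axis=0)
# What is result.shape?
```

(1, 1, 1)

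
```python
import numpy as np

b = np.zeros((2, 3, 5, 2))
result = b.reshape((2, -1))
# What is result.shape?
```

(2, 30)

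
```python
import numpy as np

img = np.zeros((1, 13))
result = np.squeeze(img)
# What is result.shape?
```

(13,)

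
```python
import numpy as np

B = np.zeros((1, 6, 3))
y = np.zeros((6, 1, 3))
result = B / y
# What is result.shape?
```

(6, 6, 3)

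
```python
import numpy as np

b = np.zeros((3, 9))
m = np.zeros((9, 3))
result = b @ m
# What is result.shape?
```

(3, 3)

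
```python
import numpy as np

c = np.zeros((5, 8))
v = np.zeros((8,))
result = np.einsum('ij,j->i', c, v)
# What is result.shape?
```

(5,)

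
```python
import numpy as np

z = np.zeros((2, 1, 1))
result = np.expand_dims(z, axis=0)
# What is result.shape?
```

(1, 2, 1, 1)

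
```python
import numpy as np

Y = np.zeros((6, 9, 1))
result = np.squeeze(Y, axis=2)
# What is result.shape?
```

(6, 9)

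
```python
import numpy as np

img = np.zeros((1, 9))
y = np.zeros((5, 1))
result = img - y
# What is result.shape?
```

(5, 9)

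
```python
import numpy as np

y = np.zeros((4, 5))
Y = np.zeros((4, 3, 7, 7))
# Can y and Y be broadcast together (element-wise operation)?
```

No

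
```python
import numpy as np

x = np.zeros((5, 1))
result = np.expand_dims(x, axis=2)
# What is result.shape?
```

(5, 1, 1)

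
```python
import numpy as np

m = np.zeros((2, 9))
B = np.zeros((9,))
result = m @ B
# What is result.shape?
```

(2,)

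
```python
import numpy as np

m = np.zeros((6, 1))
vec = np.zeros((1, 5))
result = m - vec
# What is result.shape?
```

(6, 5)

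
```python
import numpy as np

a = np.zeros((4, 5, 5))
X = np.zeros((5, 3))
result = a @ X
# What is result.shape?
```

(4, 5, 3)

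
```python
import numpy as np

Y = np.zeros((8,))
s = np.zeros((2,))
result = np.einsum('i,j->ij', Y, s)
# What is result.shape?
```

(8, 2)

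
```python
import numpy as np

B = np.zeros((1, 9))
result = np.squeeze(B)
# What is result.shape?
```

(9,)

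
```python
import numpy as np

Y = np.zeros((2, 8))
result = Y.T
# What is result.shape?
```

(8, 2)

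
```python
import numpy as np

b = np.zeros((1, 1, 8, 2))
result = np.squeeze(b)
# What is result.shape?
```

(8, 2)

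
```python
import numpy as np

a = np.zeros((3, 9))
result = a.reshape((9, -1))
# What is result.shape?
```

(9, 3)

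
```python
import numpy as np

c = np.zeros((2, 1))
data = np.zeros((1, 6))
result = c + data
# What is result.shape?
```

(2, 6)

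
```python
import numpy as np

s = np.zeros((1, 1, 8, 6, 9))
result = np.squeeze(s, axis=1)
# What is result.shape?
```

(1, 8, 6, 9)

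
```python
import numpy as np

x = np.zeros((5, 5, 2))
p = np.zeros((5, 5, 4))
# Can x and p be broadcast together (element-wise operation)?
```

No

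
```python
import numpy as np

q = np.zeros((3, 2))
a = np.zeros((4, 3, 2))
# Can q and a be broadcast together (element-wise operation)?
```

Yes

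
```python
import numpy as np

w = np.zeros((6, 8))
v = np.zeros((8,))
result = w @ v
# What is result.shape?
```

(6,)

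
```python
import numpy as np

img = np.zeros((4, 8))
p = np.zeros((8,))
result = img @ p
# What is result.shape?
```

(4,)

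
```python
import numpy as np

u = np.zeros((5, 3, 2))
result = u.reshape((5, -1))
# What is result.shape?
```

(5, 6)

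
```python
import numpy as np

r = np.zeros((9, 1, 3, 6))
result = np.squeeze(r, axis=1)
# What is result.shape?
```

(9, 3, 6)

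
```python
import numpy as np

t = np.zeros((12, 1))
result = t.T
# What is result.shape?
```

(1, 12)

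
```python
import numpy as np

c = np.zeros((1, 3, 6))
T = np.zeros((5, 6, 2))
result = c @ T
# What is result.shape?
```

(5, 3, 2)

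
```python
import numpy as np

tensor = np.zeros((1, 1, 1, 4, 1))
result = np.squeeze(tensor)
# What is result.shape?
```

(4,)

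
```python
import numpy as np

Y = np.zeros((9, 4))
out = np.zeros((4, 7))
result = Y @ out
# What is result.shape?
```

(9, 7)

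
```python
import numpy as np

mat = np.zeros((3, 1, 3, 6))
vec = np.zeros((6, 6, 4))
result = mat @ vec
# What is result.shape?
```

(3, 6, 3, 4)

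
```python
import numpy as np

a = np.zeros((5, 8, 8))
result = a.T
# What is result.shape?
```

(8, 8, 5)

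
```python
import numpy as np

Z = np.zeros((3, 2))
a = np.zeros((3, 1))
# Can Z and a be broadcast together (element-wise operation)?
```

Yes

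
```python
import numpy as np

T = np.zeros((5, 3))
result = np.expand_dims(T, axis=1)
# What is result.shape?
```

(5, 1, 3)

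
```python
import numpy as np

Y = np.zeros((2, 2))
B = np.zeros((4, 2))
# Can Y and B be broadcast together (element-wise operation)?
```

No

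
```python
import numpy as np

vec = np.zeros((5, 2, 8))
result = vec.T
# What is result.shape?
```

(8, 2, 5)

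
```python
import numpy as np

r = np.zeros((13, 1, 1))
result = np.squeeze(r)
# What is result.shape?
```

(13,)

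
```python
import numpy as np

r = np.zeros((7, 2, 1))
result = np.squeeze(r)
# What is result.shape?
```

(7, 2)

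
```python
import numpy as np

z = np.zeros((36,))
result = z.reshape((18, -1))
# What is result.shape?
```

(18, 2)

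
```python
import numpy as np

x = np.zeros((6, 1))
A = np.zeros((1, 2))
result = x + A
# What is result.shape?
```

(6, 2)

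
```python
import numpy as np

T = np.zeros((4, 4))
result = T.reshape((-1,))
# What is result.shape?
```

(16,)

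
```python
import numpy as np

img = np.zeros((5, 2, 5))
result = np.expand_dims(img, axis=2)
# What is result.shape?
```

(5, 2, 1, 5)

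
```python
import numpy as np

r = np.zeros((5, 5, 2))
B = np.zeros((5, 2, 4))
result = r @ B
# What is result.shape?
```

(5, 5, 4)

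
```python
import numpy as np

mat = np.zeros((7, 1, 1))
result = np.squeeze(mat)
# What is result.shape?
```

(7,)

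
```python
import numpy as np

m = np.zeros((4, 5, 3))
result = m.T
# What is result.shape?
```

(3, 5, 4)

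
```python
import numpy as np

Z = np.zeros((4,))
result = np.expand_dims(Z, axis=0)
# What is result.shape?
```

(1, 4)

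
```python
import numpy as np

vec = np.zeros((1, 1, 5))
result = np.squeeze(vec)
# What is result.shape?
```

(5,)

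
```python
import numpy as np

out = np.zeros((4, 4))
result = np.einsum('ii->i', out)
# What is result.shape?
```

(4,)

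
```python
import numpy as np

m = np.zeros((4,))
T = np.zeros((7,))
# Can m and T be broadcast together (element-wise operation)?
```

No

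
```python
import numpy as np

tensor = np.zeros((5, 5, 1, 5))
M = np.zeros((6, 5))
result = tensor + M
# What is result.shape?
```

(5, 5, 6, 5)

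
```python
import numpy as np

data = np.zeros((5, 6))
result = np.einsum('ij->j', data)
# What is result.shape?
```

(6,)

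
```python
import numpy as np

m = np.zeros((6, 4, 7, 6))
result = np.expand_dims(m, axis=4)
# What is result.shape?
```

(6, 4, 7, 6, 1)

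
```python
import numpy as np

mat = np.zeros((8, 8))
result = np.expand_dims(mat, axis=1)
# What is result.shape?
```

(8, 1, 8)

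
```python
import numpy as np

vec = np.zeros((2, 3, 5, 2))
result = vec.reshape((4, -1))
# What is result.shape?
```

(4, 15)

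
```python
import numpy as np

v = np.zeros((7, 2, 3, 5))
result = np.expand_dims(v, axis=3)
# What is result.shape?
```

(7, 2, 3, 1, 5)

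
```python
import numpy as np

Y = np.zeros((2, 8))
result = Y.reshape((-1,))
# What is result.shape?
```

(16,)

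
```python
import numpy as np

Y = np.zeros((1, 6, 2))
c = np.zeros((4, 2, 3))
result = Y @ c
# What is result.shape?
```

(4, 6, 3)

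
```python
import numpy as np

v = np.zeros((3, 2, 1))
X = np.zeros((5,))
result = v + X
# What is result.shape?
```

(3, 2, 5)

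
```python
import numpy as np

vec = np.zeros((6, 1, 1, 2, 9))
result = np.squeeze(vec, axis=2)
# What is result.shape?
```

(6, 1, 2, 9)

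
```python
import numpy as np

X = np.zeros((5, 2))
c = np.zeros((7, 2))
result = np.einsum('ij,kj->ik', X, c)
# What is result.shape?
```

(5, 7)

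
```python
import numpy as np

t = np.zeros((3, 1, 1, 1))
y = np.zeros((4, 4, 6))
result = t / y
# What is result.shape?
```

(3, 4, 4, 6)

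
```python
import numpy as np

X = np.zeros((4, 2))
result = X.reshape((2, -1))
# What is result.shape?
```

(2, 4)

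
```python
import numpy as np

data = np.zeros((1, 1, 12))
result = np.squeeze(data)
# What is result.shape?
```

(12,)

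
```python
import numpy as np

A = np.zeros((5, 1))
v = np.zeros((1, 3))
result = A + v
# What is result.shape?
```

(5, 3)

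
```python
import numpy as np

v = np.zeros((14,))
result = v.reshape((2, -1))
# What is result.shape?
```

(2, 7)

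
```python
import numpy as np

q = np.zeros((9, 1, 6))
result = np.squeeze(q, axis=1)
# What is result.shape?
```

(9, 6)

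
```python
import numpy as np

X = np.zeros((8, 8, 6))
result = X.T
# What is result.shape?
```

(6, 8, 8)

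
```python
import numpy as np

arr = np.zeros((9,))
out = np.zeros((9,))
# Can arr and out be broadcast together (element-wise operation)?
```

Yes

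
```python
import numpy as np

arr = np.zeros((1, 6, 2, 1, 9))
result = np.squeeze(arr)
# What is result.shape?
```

(6, 2, 9)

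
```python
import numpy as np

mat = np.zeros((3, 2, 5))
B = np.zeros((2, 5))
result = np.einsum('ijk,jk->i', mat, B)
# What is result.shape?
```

(3,)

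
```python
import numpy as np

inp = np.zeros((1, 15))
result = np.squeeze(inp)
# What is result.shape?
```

(15,)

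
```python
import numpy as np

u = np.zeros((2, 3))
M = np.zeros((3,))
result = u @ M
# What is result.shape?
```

(2,)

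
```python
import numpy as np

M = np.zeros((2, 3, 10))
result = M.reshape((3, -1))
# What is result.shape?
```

(3, 20)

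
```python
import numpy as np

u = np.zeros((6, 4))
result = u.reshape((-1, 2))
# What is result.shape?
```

(12, 2)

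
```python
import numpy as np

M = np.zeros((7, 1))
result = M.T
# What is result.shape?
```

(1, 7)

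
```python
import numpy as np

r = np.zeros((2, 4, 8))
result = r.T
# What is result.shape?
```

(8, 4, 2)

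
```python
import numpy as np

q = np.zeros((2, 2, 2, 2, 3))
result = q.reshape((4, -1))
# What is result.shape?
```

(4, 12)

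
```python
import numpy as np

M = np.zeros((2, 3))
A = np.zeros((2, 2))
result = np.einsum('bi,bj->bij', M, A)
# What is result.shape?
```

(2, 3, 2)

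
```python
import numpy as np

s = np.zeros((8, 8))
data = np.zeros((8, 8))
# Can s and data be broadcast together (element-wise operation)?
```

Yes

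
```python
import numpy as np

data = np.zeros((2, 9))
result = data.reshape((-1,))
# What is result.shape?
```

(18,)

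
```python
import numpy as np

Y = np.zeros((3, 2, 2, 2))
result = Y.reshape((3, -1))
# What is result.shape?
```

(3, 8)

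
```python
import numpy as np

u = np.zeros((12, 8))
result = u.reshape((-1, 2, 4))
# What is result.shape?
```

(12, 2, 4)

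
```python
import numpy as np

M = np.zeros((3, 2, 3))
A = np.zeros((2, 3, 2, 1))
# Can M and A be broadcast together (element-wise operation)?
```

Yes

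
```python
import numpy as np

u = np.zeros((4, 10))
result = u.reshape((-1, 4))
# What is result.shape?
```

(10, 4)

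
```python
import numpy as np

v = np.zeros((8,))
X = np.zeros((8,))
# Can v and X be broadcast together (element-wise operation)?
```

Yes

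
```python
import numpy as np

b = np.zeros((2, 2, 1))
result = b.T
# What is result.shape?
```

(1, 2, 2)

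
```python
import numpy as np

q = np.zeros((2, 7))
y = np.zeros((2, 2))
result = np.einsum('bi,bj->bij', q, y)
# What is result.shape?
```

(2, 7, 2)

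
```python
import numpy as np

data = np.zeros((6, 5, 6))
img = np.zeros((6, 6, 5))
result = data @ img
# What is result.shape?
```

(6, 5, 5)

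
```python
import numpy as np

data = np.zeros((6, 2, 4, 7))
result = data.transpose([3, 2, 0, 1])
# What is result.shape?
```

(7, 4, 6, 2)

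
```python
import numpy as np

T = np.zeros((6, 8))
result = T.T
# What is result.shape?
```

(8, 6)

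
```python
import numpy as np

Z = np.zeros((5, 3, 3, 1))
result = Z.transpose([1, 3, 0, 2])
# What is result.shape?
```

(3, 1, 5, 3)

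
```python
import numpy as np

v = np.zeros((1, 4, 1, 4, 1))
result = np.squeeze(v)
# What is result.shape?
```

(4, 4)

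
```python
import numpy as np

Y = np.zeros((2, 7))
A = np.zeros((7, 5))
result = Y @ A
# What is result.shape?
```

(2, 5)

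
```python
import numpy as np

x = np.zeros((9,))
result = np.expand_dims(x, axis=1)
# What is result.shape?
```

(9, 1)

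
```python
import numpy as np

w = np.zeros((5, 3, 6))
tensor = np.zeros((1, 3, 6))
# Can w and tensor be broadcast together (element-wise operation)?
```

Yes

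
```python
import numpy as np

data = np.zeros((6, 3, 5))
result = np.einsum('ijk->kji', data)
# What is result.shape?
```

(5, 3, 6)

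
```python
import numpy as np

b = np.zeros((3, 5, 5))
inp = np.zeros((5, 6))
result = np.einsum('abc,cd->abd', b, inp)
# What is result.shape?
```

(3, 5, 6)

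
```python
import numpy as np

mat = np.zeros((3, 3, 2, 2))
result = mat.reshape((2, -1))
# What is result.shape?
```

(2, 18)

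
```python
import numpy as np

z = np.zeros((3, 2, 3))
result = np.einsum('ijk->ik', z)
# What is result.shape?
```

(3, 3)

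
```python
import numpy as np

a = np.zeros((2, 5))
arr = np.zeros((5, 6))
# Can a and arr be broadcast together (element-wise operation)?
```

No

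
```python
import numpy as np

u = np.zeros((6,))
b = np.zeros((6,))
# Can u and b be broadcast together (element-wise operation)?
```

Yes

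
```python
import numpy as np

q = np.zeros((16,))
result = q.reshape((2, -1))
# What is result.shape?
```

(2, 8)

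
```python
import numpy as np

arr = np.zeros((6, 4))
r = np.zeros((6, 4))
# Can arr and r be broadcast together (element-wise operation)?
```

Yes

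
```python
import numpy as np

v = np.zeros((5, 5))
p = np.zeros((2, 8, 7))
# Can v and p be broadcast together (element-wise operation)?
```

No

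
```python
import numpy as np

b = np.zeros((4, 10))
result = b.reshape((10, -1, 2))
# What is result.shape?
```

(10, 2, 2)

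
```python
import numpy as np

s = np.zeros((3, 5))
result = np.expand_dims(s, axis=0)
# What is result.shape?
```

(1, 3, 5)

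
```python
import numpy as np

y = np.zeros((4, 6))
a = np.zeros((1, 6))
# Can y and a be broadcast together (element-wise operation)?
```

Yes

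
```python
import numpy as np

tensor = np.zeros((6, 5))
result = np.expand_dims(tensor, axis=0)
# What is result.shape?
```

(1, 6, 5)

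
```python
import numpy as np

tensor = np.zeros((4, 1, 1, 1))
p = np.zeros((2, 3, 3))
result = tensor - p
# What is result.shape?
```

(4, 2, 3, 3)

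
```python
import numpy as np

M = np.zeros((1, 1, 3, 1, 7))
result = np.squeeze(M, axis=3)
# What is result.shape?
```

(1, 1, 3, 7)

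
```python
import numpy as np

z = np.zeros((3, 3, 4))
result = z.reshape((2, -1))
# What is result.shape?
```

(2, 18)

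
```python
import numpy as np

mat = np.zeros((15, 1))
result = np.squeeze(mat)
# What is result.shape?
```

(15,)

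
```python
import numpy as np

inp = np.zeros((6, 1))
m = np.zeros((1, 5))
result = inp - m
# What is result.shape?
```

(6, 5)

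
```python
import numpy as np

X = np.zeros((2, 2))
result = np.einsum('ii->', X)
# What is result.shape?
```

()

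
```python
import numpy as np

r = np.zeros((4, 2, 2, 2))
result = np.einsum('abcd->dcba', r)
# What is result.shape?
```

(2, 2, 2, 4)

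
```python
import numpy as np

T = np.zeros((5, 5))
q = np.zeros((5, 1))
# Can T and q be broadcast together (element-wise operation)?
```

Yes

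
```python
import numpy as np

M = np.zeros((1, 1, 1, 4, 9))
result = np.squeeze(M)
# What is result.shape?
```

(4, 9)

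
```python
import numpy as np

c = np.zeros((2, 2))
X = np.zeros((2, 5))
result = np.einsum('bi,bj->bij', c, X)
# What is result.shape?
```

(2, 2, 5)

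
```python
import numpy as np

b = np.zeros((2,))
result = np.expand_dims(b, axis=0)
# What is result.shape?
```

(1, 2)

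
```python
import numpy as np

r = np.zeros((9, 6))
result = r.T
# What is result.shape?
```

(6, 9)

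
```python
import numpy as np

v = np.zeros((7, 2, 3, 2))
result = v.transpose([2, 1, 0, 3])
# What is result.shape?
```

(3, 2, 7, 2)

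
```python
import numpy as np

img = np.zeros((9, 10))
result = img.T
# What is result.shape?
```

(10, 9)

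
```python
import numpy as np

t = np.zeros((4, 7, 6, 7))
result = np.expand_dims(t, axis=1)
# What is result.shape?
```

(4, 1, 7, 6, 7)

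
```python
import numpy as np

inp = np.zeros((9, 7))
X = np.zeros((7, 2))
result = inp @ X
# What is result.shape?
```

(9, 2)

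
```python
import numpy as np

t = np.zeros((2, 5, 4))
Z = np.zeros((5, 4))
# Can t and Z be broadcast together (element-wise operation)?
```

Yes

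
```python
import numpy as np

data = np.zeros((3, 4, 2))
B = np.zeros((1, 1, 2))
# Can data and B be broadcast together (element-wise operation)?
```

Yes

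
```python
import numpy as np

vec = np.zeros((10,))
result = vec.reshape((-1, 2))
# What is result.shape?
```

(5, 2)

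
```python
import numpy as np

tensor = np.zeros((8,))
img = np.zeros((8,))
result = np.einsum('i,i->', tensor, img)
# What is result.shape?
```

()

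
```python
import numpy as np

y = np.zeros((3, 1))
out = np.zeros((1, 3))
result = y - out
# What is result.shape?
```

(3, 3)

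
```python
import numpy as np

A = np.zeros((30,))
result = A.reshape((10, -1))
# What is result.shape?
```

(10, 3)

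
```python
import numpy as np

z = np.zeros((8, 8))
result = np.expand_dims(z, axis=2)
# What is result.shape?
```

(8, 8, 1)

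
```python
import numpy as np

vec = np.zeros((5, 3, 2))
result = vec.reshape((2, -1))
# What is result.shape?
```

(2, 15)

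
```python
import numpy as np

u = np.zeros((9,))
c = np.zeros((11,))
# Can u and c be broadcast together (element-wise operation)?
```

No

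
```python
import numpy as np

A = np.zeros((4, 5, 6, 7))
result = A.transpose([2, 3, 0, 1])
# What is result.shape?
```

(6, 7, 4, 5)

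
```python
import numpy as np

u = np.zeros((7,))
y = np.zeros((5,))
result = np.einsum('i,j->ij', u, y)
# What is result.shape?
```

(7, 5)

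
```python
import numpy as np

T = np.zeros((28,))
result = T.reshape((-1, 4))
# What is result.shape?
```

(7, 4)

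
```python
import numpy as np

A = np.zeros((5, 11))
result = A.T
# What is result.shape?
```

(11, 5)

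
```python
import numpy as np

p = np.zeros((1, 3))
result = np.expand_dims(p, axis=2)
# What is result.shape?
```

(1, 3, 1)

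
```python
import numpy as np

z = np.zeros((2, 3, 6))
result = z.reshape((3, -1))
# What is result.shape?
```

(3, 12)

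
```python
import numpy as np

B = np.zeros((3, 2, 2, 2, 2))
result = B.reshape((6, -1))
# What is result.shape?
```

(6, 8)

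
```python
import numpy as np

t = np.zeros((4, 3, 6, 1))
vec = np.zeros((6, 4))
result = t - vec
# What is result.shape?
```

(4, 3, 6, 4)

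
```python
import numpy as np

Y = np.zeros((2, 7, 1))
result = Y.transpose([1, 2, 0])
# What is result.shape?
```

(7, 1, 2)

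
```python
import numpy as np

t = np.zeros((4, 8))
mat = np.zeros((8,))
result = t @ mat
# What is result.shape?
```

(4,)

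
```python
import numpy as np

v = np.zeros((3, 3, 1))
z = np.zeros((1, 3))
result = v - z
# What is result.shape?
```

(3, 3, 3)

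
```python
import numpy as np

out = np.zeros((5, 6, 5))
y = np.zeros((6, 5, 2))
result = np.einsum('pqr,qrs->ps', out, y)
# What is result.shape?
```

(5, 2)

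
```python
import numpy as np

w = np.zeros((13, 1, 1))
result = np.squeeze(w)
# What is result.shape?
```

(13,)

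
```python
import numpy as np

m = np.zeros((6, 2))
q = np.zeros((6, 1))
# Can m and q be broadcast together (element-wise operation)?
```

Yes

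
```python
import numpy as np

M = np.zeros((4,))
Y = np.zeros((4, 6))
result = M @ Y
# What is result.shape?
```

(6,)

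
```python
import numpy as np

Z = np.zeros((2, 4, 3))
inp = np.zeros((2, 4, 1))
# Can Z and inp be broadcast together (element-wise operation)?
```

Yes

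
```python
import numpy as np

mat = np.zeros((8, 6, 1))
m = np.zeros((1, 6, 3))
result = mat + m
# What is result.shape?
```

(8, 6, 3)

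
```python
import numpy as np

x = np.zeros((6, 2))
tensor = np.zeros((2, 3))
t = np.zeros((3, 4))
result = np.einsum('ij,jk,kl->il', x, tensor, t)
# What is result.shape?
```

(6, 4)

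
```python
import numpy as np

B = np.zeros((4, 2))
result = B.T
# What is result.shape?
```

(2, 4)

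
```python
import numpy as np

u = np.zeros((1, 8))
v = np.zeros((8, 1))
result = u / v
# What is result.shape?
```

(8, 8)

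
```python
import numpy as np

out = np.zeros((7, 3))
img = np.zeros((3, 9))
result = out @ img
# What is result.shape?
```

(7, 9)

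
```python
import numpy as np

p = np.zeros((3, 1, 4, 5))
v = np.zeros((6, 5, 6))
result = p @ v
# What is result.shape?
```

(3, 6, 4, 6)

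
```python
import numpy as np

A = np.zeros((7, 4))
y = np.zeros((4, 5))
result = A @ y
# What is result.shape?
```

(7, 5)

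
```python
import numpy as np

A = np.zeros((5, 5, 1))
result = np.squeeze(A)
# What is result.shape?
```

(5, 5)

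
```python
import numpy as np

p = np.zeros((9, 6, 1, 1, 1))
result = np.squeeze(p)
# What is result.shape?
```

(9, 6)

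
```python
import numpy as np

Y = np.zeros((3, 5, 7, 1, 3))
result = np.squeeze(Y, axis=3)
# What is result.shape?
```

(3, 5, 7, 3)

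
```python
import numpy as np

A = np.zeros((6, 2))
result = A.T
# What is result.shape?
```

(2, 6)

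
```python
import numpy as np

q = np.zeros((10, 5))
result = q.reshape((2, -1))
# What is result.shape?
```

(2, 25)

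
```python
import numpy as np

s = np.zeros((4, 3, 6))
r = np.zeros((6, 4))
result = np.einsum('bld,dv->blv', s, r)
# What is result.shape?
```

(4, 3, 4)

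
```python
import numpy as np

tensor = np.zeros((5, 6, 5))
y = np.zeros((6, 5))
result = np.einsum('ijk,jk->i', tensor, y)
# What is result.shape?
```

(5,)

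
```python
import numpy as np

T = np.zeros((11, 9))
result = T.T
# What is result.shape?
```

(9, 11)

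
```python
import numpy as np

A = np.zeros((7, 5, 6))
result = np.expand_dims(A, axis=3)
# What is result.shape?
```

(7, 5, 6, 1)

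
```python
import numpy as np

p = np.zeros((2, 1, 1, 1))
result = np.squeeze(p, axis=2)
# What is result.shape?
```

(2, 1, 1)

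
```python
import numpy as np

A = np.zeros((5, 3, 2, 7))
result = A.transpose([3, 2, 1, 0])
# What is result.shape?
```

(7, 2, 3, 5)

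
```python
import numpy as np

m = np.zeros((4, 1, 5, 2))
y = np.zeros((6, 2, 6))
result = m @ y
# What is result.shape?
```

(4, 6, 5, 6)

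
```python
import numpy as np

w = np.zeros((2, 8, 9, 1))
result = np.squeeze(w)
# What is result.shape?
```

(2, 8, 9)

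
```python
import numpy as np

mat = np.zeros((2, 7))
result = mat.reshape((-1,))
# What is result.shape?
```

(14,)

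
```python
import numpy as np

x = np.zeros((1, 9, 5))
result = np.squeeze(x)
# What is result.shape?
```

(9, 5)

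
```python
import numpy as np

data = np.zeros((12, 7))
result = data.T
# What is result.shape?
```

(7, 12)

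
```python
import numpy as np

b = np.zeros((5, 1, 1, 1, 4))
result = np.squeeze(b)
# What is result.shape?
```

(5, 4)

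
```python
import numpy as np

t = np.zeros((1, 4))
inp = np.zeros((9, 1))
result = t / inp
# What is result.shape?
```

(9, 4)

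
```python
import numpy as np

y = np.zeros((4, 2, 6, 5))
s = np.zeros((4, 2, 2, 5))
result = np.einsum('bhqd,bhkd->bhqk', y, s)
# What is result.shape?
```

(4, 2, 6, 2)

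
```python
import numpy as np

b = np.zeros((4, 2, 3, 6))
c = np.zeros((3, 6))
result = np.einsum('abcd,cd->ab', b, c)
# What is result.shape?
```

(4, 2)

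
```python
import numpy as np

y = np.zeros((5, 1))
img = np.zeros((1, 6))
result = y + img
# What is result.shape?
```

(5, 6)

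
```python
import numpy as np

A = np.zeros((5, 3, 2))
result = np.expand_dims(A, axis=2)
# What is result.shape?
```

(5, 3, 1, 2)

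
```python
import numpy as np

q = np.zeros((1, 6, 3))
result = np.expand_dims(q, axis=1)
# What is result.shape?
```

(1, 1, 6, 3)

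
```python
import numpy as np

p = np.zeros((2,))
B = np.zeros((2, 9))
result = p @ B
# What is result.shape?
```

(9,)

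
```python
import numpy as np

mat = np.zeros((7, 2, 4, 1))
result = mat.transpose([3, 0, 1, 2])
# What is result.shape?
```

(1, 7, 2, 4)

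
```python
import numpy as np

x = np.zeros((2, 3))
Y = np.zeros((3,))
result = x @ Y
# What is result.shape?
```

(2,)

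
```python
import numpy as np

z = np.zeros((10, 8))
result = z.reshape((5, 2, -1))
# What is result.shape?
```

(5, 2, 8)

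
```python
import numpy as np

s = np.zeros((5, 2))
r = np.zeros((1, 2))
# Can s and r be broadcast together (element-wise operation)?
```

Yes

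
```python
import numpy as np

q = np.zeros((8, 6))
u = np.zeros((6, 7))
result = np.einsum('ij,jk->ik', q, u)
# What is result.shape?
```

(8, 7)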